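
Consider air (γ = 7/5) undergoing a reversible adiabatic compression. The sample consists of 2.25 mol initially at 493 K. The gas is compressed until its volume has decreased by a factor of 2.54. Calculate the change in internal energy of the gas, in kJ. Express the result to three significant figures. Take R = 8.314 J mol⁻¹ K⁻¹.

Adiabatic: T₁V₁^(γ−1) = T₂V₂^(γ−1) ⇒ T₂ = T₁ (V₁/V₂)^(γ−1).
T₂ = 493 × 2.54^(2/5) = 715.8 K.
Q = 0, so ΔU = W_on_gas = nCᵥΔT with Cᵥ = R/(γ−1) = 20.79 J/(mol·K).
ΔU = 2.25 × 20.79 × (715.8 − 493) = 10420 J.

ΔU ≈ 10.4 kJ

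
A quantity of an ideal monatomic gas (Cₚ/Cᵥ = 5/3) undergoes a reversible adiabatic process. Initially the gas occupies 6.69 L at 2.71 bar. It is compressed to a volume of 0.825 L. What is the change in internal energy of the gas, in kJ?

P₂ = P₁(V₁/V₂)^γ = 2.71×(6.69/0.825)^(5/3) = 88.7 bar.
For a reversible adiabat, W_by_gas = (P₁V₁ − P₂V₂)/(γ−1).
W_by = (271000×0.00669 − 8.87×10^6×0.000825) / (2/3) = -8257 J.
Q = 0 ⇒ ΔU = −W_by = 8257 J.

ΔU ≈ 8.26 kJ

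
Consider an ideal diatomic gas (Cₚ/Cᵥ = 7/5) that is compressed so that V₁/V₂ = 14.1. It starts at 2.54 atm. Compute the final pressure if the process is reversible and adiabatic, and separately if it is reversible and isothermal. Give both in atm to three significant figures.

adiabatic: 103 atm; isothermal: 35.8 atm

Isothermal: P₂ = P₁(V₁/V₂) = 2.54×14.1 = 35.81 atm.
Adiabatic: P₂ = P₁(V₁/V₂)^γ = 2.54×14.1^(7/5) = 103.2 atm.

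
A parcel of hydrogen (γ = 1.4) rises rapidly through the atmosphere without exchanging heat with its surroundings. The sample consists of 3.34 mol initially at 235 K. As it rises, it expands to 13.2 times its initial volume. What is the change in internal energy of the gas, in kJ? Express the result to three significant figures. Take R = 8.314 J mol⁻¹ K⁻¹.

For a reversible adiabat TV^(γ−1) is constant, so T₂ = T₁ (V₁/V₂)^(γ−1).
T₂ = 235 × (1/13.2)^(0.4) = 83.72 K.
Q = 0, so ΔU = W_on_gas = nCᵥΔT with Cᵥ = R/(γ−1) = 20.79 J/(mol·K).
ΔU = 3.34 × 20.79 × (83.72 − 235) = -10500 J.

ΔU ≈ -10.5 kJ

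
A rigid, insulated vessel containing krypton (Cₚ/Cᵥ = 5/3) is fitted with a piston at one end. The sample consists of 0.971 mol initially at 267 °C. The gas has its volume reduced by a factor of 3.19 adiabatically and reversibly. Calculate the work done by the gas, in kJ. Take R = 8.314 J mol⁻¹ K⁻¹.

Adiabatic: T₁V₁^(γ−1) = T₂V₂^(γ−1) ⇒ T₂ = T₁ (V₁/V₂)^(γ−1).
T₁ = 267 °C = 540.1 K.
T₂ = 540.1 × 3.19^(2/3) = 1171 K.
Q = 0, so ΔU = W_on_gas = nCᵥΔT with Cᵥ = R/(γ−1) = 12.47 J/(mol·K).
ΔU = 0.971 × 12.47 × (1171 − 540.1) = 7633 J.
Work done by the gas = −ΔU = -7633 J.

W ≈ -7.63 kJ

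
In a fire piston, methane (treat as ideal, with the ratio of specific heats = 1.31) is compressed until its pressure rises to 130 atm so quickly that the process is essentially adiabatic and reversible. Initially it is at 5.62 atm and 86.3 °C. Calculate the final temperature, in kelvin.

T₂ ≈ 756 K

Along an adiabat T P^((1−γ)/γ) is constant, so T₂ = T₁ (P₂/P₁)^((γ−1)/γ).
T₁ = 86.3 °C = 359.4 K.
T₂ = 359.4 × (130/5.62)^(0.237) = 755.9 K.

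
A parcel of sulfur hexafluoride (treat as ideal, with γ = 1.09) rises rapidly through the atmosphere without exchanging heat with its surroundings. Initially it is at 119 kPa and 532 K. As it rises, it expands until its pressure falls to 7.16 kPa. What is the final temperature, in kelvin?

Adiabatic: T₂/T₁ = (P₂/P₁)^((γ−1)/γ).
T₂ = 532 × (7.16/119)^(0.0826) = 421.8 K.

T₂ ≈ 422 K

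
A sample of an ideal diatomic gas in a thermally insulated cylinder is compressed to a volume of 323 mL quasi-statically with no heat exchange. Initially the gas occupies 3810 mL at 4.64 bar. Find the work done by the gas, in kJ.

γ = 7/5 for a diatomic ideal gas.
P₂ = P₁(V₁/V₂)^γ = 4.64×(3810/323)^(7/5) = 146.9 bar.
For a reversible adiabat, W_by_gas = (P₁V₁ − P₂V₂)/(γ−1).
W_by = (464000×0.00381 − 1.469×10^7×0.000323) / (2/5) = -7440 J.

W ≈ -7.44 kJ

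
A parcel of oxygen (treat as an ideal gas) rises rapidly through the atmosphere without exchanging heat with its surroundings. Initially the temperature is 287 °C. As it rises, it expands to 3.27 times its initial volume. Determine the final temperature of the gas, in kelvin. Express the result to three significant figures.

Adiabatic: T₁V₁^(γ−1) = T₂V₂^(γ−1) ⇒ T₂ = T₁ (V₁/V₂)^(γ−1).
For a diatomic ideal gas γ = 7/5, so γ−1 = 2/5.
T₁ = 287 °C = 560.1 K.
T₂ = 560.1 × (1/3.27)^(2/5) = 348.7 K.

T₂ ≈ 349 K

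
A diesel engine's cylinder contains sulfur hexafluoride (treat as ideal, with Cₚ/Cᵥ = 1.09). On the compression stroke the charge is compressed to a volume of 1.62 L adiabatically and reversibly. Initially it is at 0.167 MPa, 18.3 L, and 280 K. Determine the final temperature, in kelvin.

For a reversible adiabat TV^(γ−1) is constant, so T₂ = T₁ (V₁/V₂)^(γ−1).
T₂ = 280 × (18.3/1.62)^(0.09) = 348.3 K.

T₂ ≈ 348 K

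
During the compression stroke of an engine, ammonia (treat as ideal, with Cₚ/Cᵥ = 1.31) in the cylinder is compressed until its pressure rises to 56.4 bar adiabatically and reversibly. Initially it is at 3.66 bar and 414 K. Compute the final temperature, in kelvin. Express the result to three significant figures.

Along an adiabat T P^((1−γ)/γ) is constant, so T₂ = T₁ (P₂/P₁)^((γ−1)/γ).
T₂ = 414 × (56.4/3.66)^(0.237) = 790.8 K.

T₂ ≈ 791 K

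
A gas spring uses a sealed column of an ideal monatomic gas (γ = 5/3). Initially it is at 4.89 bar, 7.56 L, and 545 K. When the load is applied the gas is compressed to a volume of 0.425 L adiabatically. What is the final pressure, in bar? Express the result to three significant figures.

P₂ ≈ 593 bar

Since PV^γ is constant along a reversible adiabat, P₂ = P₁ (V₁/V₂)^γ.
P₂ = 4.89 × (7.56/0.425)^(5/3) = 592.7 bar.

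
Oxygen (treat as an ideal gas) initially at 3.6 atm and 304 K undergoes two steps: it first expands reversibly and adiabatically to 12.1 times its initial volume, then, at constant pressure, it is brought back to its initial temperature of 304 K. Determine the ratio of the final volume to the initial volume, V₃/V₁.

V₃/V₁ ≈ 32.8

For a diatomic ideal gas γ = 7/5.
Adiabatic step: V₂/V₁ = 12.1; T₂ = T₁·(1/12.1)^(2/5) = 112.1 K.
Isobaric step: V₃/V₂ = T₃/T₂ = 304/112.1.
V₃/V₁ = (V₂/V₁)(V₃/V₂) = 12.1 × (304/112.1) = 32.8.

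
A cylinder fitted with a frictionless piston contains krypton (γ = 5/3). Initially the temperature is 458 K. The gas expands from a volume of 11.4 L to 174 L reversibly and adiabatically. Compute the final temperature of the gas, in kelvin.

T₂ ≈ 74.4 K

Adiabatic: T₁V₁^(γ−1) = T₂V₂^(γ−1) ⇒ T₂ = T₁ (V₁/V₂)^(γ−1).
T₂ = 458 × (11.4/174)^(2/3) = 74.43 K.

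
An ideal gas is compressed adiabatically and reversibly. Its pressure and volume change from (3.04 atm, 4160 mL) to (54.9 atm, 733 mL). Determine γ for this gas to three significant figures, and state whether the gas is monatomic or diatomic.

PV^γ = const ⇒ γ = ln(P₂/P₁) / ln(V₁/V₂).
γ = ln(54.9/3.04) / ln(4160/733) = 1.667.
γ ≈ 1.67 is close to 5/3, so the gas is monatomic.

γ ≈ 1.67; monatomic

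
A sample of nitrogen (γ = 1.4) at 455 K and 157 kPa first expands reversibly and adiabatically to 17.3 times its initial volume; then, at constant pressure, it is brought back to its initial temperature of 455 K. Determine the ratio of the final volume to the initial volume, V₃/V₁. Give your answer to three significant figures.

V₃/V₁ ≈ 54.1

Adiabatic step: V₂/V₁ = 17.3; T₂ = T₁·(1/17.3)^(0.4) = 145.5 K.
Isobaric step: V₃/V₂ = T₃/T₂ = 455/145.5.
V₃/V₁ = (V₂/V₁)(V₃/V₂) = 17.3 × (455/145.5) = 54.11.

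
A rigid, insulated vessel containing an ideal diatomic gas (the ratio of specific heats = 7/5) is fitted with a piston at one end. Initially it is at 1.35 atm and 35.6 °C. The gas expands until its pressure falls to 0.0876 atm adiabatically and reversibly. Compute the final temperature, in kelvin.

Adiabatic: T₂/T₁ = (P₂/P₁)^((γ−1)/γ).
T₁ = 35.6 °C = 308.8 K.
T₂ = 308.8 × (0.0876/1.35)^(2/7) = 141.3 K.

T₂ ≈ 141 K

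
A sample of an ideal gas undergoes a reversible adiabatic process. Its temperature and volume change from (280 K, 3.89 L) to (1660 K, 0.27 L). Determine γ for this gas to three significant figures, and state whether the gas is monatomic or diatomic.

γ ≈ 1.67; monatomic

TV^(γ−1) = const ⇒ γ − 1 = ln(T₂/T₁) / ln(V₁/V₂).
γ = 1 + ln(1660/280) / ln(3.89/0.27) = 1.667.
γ ≈ 1.67 is close to 5/3, so the gas is monatomic.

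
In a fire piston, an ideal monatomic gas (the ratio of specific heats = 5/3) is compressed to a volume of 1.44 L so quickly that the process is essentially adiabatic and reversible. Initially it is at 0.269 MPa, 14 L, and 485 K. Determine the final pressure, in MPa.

Since PV^γ is constant along a reversible adiabat, P₂ = P₁ (V₁/V₂)^γ.
P₂ = 0.269 × (14/1.44)^(5/3) = 11.91 MPa.

P₂ ≈ 11.9 MPa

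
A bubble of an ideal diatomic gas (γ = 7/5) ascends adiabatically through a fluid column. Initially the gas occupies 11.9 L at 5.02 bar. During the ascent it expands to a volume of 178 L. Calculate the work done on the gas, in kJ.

W ≈ -9.87 kJ

P₂ = P₁(V₁/V₂)^γ = 5.02×(11.9/178)^(7/5) = 0.1137 bar.
For a reversible adiabat, W_by_gas = (P₁V₁ − P₂V₂)/(γ−1).
W_by = (502000×0.0119 − 11370×0.178) / (2/5) = 9873 J.
W_on_gas = −W_by = -9873 J.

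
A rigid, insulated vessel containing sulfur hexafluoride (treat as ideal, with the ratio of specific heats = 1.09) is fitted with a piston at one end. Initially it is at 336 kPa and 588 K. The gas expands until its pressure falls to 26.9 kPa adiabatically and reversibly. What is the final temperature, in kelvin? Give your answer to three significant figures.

T₂ ≈ 477 K

Along an adiabat T P^((1−γ)/γ) is constant, so T₂ = T₁ (P₂/P₁)^((γ−1)/γ).
T₂ = 588 × (26.9/336)^(0.0826) = 477.3 K.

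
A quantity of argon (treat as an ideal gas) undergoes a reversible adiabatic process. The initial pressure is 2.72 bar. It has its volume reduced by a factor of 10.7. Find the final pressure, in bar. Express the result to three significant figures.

P₂ ≈ 141 bar

Since PV^γ is constant along a reversible adiabat, P₂ = P₁ (V₁/V₂)^γ.
For a monatomic ideal gas γ = 5/3.
P₂ = 2.72 × 10.7^(5/3) = 141.3 bar.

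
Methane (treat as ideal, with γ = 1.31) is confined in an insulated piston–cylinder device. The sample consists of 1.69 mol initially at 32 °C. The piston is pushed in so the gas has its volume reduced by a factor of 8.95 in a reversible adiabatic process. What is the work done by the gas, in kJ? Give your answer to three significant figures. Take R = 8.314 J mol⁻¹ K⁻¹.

W ≈ -13.5 kJ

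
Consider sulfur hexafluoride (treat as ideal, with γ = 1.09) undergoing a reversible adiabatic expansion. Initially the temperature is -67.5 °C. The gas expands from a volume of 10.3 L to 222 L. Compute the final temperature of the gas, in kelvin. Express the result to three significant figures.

Adiabatic: T₁V₁^(γ−1) = T₂V₂^(γ−1) ⇒ T₂ = T₁ (V₁/V₂)^(γ−1).
T₁ = -67.5 °C = 205.6 K.
T₂ = 205.6 × (10.3/222)^(0.09) = 156 K.

T₂ ≈ 156 K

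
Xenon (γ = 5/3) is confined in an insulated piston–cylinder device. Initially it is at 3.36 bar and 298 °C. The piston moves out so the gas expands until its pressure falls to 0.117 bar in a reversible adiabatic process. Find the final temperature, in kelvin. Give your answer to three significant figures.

Along an adiabat T P^((1−γ)/γ) is constant, so T₂ = T₁ (P₂/P₁)^((γ−1)/γ).
T₁ = 298 °C = 571.1 K.
T₂ = 571.1 × (0.117/3.36)^(2/5) = 149.1 K.

T₂ ≈ 149 K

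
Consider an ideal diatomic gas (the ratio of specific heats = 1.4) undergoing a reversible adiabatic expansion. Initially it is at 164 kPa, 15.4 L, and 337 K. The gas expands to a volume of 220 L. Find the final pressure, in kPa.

Since PV^γ is constant along a reversible adiabat, P₂ = P₁ (V₁/V₂)^γ.
P₂ = 164 × (15.4/220)^(1.4) = 3.963 kPa.

P₂ ≈ 3.96 kPa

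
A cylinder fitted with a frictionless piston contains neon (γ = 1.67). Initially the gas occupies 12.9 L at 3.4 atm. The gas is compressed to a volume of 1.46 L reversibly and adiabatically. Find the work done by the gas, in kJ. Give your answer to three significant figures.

P₂ = P₁(V₁/V₂)^γ = 3.4×(12.9/1.46)^(1.67) = 129.3 atm.
For a reversible adiabat, W_by_gas = (P₁V₁ − P₂V₂)/(γ−1).
W_by = (344500×0.0129 − 1.31×10^7×0.00146) / (0.67) = -21920 J.

W ≈ -21.9 kJ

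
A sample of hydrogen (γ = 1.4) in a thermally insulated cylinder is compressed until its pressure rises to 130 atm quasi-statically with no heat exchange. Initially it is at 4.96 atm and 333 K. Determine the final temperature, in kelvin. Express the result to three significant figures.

Along an adiabat T P^((1−γ)/γ) is constant, so T₂ = T₁ (P₂/P₁)^((γ−1)/γ).
T₂ = 333 × (130/4.96)^(0.286) = 846.7 K.

T₂ ≈ 847 K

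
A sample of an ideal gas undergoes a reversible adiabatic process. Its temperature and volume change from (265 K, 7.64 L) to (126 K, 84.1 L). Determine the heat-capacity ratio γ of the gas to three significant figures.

TV^(γ−1) = const ⇒ γ − 1 = ln(T₂/T₁) / ln(V₁/V₂).
γ = 1 + ln(126/265) / ln(7.64/84.1) = 1.31.

γ ≈ 1.31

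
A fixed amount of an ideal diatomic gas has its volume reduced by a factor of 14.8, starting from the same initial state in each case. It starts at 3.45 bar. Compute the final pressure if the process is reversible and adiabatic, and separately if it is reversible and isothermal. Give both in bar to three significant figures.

For a diatomic ideal gas γ = 7/5.
Isothermal: P₂ = P₁(V₁/V₂) = 3.45×14.8 = 51.06 bar.
Adiabatic: P₂ = P₁(V₁/V₂)^γ = 3.45×14.8^(7/5) = 150 bar.

adiabatic: 150 bar; isothermal: 51.1 bar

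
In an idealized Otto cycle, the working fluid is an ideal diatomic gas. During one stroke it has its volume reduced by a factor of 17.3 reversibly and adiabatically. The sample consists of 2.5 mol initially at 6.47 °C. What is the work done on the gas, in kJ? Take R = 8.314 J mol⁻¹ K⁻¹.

W ≈ 30.9 kJ

For a reversible adiabat TV^(γ−1) is constant, so T₂ = T₁ (V₁/V₂)^(γ−1).
γ = 7/5 for a diatomic ideal gas, so γ−1 = 2/5.
T₁ = 6.47 °C = 279.6 K.
T₂ = 279.6 × 17.3^(2/5) = 874.6 K.
Q = 0, so ΔU = W_on_gas = nCᵥΔT with Cᵥ = R/(γ−1) = 20.79 J/(mol·K).
ΔU = 2.5 × 20.79 × (874.6 − 279.6) = 30910 J.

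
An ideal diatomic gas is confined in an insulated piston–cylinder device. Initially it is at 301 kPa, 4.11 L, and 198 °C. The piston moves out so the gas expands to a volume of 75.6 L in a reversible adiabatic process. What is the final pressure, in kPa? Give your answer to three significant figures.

P₂ ≈ 5.11 kPa

Adiabatic: P₁V₁^γ = P₂V₂^γ ⇒ P₂ = P₁ (V₁/V₂)^γ.
γ = 7/5 for a diatomic ideal gas.
P₂ = 301 × (4.11/75.6)^(7/5) = 5.105 kPa.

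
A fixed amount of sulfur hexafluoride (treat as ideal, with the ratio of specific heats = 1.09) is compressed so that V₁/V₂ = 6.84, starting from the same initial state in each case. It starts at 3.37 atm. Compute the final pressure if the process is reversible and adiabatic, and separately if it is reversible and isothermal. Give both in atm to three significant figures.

Isothermal: P₂ = P₁(V₁/V₂) = 3.37×6.84 = 23.05 atm.
Adiabatic: P₂ = P₁(V₁/V₂)^γ = 3.37×6.84^(1.09) = 27.41 atm.

adiabatic: 27.4 atm; isothermal: 23.1 atm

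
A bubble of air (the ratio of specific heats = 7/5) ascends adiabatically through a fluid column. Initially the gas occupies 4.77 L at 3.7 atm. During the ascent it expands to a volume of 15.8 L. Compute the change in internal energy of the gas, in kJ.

ΔU ≈ -1.70 kJ

P₂ = P₁(V₁/V₂)^γ = 3.7×(4.77/15.8)^(7/5) = 0.6918 atm.
For a reversible adiabat, W_by_gas = (P₁V₁ − P₂V₂)/(γ−1).
W_by = (374900×0.00477 − 70100×0.0158) / (2/5) = 1702 J.
Q = 0 ⇒ ΔU = −W_by = -1702 J.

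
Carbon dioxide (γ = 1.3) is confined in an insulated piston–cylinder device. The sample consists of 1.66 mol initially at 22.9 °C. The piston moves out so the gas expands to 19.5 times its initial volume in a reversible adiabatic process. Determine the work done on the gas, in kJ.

For a reversible adiabat TV^(γ−1) is constant, so T₂ = T₁ (V₁/V₂)^(γ−1).
T₁ = 22.9 °C = 296 K.
T₂ = 296 × (1/19.5)^(0.3) = 121.4 K.
Q = 0, so ΔU = W_on_gas = nCᵥΔT with Cᵥ = R/(γ−1) = 27.71 J/(mol·K).
ΔU = 1.66 × 27.71 × (121.4 − 296) = -8033 J.

W ≈ -8.03 kJ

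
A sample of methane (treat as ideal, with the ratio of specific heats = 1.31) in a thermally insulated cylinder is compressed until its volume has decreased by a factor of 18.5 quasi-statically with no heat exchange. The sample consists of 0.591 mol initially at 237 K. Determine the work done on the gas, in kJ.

W ≈ 5.52 kJ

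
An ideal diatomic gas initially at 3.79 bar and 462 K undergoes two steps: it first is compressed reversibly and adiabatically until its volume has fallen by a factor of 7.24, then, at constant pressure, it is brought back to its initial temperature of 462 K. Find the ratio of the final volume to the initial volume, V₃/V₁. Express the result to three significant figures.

For a diatomic ideal gas γ = 7/5.
Adiabatic step: V₂/V₁ = 0.1381; T₂ = T₁·7.24^(2/5) = 1020 K.
Isobaric step: V₃/V₂ = T₃/T₂ = 462/1020.
V₃/V₁ = (V₂/V₁)(V₃/V₂) = 0.1381 × (462/1020) = 0.06257.

V₃/V₁ ≈ 0.0626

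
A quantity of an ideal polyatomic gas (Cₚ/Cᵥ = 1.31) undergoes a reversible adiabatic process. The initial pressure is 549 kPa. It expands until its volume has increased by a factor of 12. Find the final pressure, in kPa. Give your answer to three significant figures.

Adiabatic: P₁V₁^γ = P₂V₂^γ ⇒ P₂ = P₁ (V₁/V₂)^γ.
P₂ = 549 × (1/12)^(1.31) = 21.18 kPa.

P₂ ≈ 21.2 kPa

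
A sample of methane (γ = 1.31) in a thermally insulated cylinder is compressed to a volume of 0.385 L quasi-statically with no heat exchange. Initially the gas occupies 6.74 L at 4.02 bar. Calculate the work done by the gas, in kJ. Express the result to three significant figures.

P₂ = P₁(V₁/V₂)^γ = 4.02×(6.74/0.385)^(1.31) = 170.9 bar.
For a reversible adiabat, W_by_gas = (P₁V₁ − P₂V₂)/(γ−1).
W_by = (402000×0.00674 − 1.709×10^7×0.000385) / (0.31) = -12490 J.

W ≈ -12.5 kJ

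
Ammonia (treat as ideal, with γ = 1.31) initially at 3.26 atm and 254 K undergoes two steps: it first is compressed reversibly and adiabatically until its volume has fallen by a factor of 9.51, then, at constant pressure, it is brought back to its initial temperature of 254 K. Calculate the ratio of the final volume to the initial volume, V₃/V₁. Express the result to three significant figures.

V₃/V₁ ≈ 0.0523

Adiabatic step: V₂/V₁ = 0.1052; T₂ = T₁·9.51^(0.31) = 510.6 K.
Isobaric step: V₃/V₂ = T₃/T₂ = 254/510.6.
V₃/V₁ = (V₂/V₁)(V₃/V₂) = 0.1052 × (254/510.6) = 0.05231.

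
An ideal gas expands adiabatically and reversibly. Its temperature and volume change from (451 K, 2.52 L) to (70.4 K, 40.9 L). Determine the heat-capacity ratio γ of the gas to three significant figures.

γ ≈ 1.67

TV^(γ−1) = const ⇒ γ − 1 = ln(T₂/T₁) / ln(V₁/V₂).
γ = 1 + ln(70.4/451) / ln(2.52/40.9) = 1.666.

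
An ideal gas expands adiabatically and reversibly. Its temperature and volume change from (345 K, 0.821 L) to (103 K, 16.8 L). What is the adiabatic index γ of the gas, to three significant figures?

γ ≈ 1.40

TV^(γ−1) = const ⇒ γ − 1 = ln(T₂/T₁) / ln(V₁/V₂).
γ = 1 + ln(103/345) / ln(0.821/16.8) = 1.4.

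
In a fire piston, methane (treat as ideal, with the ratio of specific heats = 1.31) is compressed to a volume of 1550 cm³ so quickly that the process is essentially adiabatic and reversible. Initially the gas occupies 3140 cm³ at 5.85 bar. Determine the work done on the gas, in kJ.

P₂ = P₁(V₁/V₂)^γ = 5.85×(3140/1550)^(1.31) = 14.75 bar.
For a reversible adiabat, W_by_gas = (P₁V₁ − P₂V₂)/(γ−1).
W_by = (585000×0.00314 − 1.475×10^6×0.00155) / (0.31) = -1450 J.
W_on_gas = −W_by = 1450 J.

W ≈ 1.45 kJ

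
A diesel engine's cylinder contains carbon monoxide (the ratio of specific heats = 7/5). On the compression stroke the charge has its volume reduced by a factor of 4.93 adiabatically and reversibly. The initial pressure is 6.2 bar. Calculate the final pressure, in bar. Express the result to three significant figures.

P₂ ≈ 57.9 bar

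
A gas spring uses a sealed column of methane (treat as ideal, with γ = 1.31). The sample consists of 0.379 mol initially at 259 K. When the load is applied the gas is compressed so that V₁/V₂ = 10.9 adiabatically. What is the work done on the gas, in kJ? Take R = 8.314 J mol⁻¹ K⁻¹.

Adiabatic: T₁V₁^(γ−1) = T₂V₂^(γ−1) ⇒ T₂ = T₁ (V₁/V₂)^(γ−1).
T₂ = 259 × 10.9^(0.31) = 543.1 K.
Q = 0, so ΔU = W_on_gas = nCᵥΔT with Cᵥ = R/(γ−1) = 26.82 J/(mol·K).
ΔU = 0.379 × 26.82 × (543.1 − 259) = 2888 J.

W ≈ 2.89 kJ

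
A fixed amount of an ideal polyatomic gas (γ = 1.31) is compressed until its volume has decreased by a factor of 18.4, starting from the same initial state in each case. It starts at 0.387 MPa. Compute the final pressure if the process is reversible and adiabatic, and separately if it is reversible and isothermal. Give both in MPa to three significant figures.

Isothermal: P₂ = P₁(V₁/V₂) = 0.387×18.4 = 7.121 MPa.
Adiabatic: P₂ = P₁(V₁/V₂)^γ = 0.387×18.4^(1.31) = 17.56 MPa.

adiabatic: 17.6 MPa; isothermal: 7.12 MPa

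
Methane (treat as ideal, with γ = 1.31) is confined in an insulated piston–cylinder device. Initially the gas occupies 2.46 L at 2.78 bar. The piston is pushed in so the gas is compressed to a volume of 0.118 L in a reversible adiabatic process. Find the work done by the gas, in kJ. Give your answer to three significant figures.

W ≈ -3.45 kJ

P₂ = P₁(V₁/V₂)^γ = 2.78×(2.46/0.118)^(1.31) = 148.6 bar.
For a reversible adiabat, W_by_gas = (P₁V₁ − P₂V₂)/(γ−1).
W_by = (278000×0.00246 − 1.486×10^7×0.000118) / (0.31) = -3450 J.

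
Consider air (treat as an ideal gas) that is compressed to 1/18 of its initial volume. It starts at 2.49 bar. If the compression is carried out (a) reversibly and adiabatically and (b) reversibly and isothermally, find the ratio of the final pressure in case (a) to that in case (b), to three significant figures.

For a diatomic ideal gas γ = 7/5.
Isothermal: P_b = P₁(V₁/V₂) = 2.49×18.
Adiabatic: P_a = P₁(V₁/V₂)^γ = 2.49×18^(7/5).
P_a/P_b = (V₁/V₂)^(γ−1) = 18^(2/5) = 3.178.

P_adiabatic / P_isothermal ≈ 3.18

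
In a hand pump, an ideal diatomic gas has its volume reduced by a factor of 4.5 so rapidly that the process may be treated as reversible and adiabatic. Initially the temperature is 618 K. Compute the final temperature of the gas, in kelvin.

For a reversible adiabat TV^(γ−1) is constant, so T₂ = T₁ (V₁/V₂)^(γ−1).
For a diatomic ideal gas γ = 7/5, so γ−1 = 2/5.
T₂ = 618 × 4.5^(2/5) = 1128 K.

T₂ ≈ 1130 K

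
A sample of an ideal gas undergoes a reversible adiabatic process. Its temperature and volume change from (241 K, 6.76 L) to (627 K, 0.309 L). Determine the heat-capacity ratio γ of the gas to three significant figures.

γ ≈ 1.31

TV^(γ−1) = const ⇒ γ − 1 = ln(T₂/T₁) / ln(V₁/V₂).
γ = 1 + ln(627/241) / ln(6.76/0.309) = 1.31.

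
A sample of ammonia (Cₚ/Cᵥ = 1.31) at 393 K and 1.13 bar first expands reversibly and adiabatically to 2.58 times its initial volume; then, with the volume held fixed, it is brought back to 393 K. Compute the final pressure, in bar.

P₃ ≈ 0.438 bar

Adiabatic step (PV^γ = const): P₂ = 1.13×(1/2.58)^(1.31) = 0.3265 bar; T₂ = 393×(1/2.58)^(0.31) = 292.9 K.
Isochoric: P₃ = P₂(T₃/T₂) = 0.3265 × (393/292.9) = 0.438 bar.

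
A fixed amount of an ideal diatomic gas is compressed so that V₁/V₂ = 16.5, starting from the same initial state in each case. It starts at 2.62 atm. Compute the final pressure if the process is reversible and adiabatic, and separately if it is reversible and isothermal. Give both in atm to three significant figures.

adiabatic: 133 atm; isothermal: 43.2 atm

For a diatomic ideal gas γ = 7/5.
Isothermal: P₂ = P₁(V₁/V₂) = 2.62×16.5 = 43.23 atm.
Adiabatic: P₂ = P₁(V₁/V₂)^γ = 2.62×16.5^(7/5) = 132.7 atm.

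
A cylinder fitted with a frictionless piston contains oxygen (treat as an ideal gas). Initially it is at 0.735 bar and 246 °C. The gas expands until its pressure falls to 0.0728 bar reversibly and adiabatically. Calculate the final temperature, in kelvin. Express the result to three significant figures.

T₂ ≈ 268 K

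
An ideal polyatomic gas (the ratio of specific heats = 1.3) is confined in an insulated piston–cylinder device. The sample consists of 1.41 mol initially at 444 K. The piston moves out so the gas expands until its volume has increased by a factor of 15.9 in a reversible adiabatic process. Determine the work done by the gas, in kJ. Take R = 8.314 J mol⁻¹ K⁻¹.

For a reversible adiabat TV^(γ−1) is constant, so T₂ = T₁ (V₁/V₂)^(γ−1).
T₂ = 444 × (1/15.9)^(0.3) = 193.6 K.
Q = 0, so ΔU = W_on_gas = nCᵥΔT with Cᵥ = R/(γ−1) = 27.71 J/(mol·K).
ΔU = 1.41 × 27.71 × (193.6 − 444) = -9784 J.
Work done by the gas = −ΔU = 9784 J.

W ≈ 9.78 kJ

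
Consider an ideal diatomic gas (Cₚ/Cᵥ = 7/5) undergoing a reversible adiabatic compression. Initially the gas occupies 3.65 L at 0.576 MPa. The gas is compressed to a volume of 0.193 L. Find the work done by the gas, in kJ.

P₂ = P₁(V₁/V₂)^γ = 0.576×(3.65/0.193)^(7/5) = 35.31 MPa.
For a reversible adiabat, W_by_gas = (P₁V₁ − P₂V₂)/(γ−1).
W_by = (576000×0.00365 − 3.531×10^7×0.000193) / (2/5) = -11780 J.

W ≈ -11.8 kJ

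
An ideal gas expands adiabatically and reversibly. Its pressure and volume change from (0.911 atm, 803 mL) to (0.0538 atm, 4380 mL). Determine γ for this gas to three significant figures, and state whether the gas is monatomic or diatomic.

γ ≈ 1.67; monatomic

PV^γ = const ⇒ γ = ln(P₂/P₁) / ln(V₁/V₂).
γ = ln(0.0538/0.911) / ln(803/4380) = 1.668.
γ ≈ 1.67 is close to 5/3, so the gas is monatomic.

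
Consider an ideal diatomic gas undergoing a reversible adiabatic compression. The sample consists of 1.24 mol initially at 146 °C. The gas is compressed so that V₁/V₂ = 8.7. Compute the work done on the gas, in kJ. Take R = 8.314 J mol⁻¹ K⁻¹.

W ≈ 14.9 kJ

Adiabatic: T₁V₁^(γ−1) = T₂V₂^(γ−1) ⇒ T₂ = T₁ (V₁/V₂)^(γ−1).
γ = 7/5 for a diatomic ideal gas, so γ−1 = 2/5.
T₁ = 146 °C = 419.1 K.
T₂ = 419.1 × 8.7^(2/5) = 995.8 K.
Q = 0, so ΔU = W_on_gas = nCᵥΔT with Cᵥ = R/(γ−1) = 20.79 J/(mol·K).
ΔU = 1.24 × 20.79 × (995.8 − 419.1) = 14860 J.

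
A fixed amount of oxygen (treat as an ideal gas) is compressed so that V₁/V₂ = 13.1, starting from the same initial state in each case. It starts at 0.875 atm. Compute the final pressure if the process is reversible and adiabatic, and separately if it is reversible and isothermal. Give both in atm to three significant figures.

adiabatic: 32.1 atm; isothermal: 11.5 atm

For a diatomic ideal gas γ = 7/5.
Isothermal: P₂ = P₁(V₁/V₂) = 0.875×13.1 = 11.46 atm.
Adiabatic: P₂ = P₁(V₁/V₂)^γ = 0.875×13.1^(7/5) = 32.08 atm.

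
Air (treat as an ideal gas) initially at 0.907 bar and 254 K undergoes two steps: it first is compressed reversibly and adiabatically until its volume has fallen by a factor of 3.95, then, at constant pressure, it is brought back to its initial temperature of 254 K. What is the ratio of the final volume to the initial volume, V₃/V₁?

V₃/V₁ ≈ 0.146

For a diatomic ideal gas γ = 7/5.
Adiabatic step: V₂/V₁ = 0.2532; T₂ = T₁·3.95^(2/5) = 440 K.
Isobaric step: V₃/V₂ = T₃/T₂ = 254/440.
V₃/V₁ = (V₂/V₁)(V₃/V₂) = 0.2532 × (254/440) = 0.1461.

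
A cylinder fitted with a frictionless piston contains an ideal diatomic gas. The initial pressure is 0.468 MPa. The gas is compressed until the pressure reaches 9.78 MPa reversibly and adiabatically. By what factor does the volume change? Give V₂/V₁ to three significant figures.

V₂/V₁ ≈ 0.114

From PV^γ = const, V₂/V₁ = (P₁/P₂)^(1/γ).
For a diatomic ideal gas γ = 7/5.
V₂/V₁ = (0.468/9.78)^(5/7) = 0.114.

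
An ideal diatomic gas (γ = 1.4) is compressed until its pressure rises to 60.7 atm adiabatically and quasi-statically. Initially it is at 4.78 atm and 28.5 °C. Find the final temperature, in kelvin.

Adiabatic: T₂/T₁ = (P₂/P₁)^((γ−1)/γ).
T₁ = 28.5 °C = 301.6 K.
T₂ = 301.6 × (60.7/4.78)^(0.286) = 623.5 K.

T₂ ≈ 624 K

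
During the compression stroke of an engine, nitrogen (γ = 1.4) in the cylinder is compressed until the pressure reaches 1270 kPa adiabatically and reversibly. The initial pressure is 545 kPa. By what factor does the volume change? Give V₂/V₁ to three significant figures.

From PV^γ = const, V₂/V₁ = (P₁/P₂)^(1/γ).
V₂/V₁ = (545/1270)^(0.714) = 0.5465.

V₂/V₁ ≈ 0.546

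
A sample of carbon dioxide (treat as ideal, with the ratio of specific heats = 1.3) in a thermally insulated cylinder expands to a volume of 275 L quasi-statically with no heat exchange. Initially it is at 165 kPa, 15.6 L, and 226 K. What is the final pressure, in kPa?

Adiabatic: P₁V₁^γ = P₂V₂^γ ⇒ P₂ = P₁ (V₁/V₂)^γ.
P₂ = 165 × (15.6/275)^(1.3) = 3.957 kPa.

P₂ ≈ 3.96 kPa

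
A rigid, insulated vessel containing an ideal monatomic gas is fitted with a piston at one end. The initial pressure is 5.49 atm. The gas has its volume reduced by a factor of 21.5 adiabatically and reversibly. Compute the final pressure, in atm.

Since PV^γ is constant along a reversible adiabat, P₂ = P₁ (V₁/V₂)^γ.
For a monatomic ideal gas γ = 5/3.
P₂ = 5.49 × 21.5^(5/3) = 912.6 atm.

P₂ ≈ 913 atm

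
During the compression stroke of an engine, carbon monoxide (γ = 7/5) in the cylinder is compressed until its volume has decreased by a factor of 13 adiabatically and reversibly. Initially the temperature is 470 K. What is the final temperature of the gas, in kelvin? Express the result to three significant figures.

Adiabatic: T₁V₁^(γ−1) = T₂V₂^(γ−1) ⇒ T₂ = T₁ (V₁/V₂)^(γ−1).
T₂ = 470 × 13^(2/5) = 1311 K.

T₂ ≈ 1310 K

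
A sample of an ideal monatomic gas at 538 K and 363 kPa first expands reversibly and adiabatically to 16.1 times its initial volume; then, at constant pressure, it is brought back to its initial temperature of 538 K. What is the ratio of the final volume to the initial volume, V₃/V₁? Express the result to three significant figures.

V₃/V₁ ≈ 103

For a monatomic ideal gas γ = 5/3.
Adiabatic step: V₂/V₁ = 16.1; T₂ = T₁·(1/16.1)^(2/3) = 84.38 K.
Isobaric step: V₃/V₂ = T₃/T₂ = 538/84.38.
V₃/V₁ = (V₂/V₁)(V₃/V₂) = 16.1 × (538/84.38) = 102.7.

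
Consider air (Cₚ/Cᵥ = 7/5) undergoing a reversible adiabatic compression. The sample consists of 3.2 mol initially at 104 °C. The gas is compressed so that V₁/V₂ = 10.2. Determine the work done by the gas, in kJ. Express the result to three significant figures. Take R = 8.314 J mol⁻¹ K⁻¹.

For a reversible adiabat TV^(γ−1) is constant, so T₂ = T₁ (V₁/V₂)^(γ−1).
T₁ = 104 °C = 377.1 K.
T₂ = 377.1 × 10.2^(2/5) = 954.9 K.
Q = 0, so ΔU = W_on_gas = nCᵥΔT with Cᵥ = R/(γ−1) = 20.79 J/(mol·K).
ΔU = 3.2 × 20.79 × (954.9 − 377.1) = 38430 J.
Work done by the gas = −ΔU = -38430 J.

W ≈ -38.4 kJ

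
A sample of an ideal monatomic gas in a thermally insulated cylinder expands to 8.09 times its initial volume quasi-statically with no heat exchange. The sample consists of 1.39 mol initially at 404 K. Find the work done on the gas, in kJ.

W ≈ -5.27 kJ

Adiabatic: T₁V₁^(γ−1) = T₂V₂^(γ−1) ⇒ T₂ = T₁ (V₁/V₂)^(γ−1).
γ = 5/3 for a monatomic ideal gas, so γ−1 = 2/3.
T₂ = 404 × (1/8.09)^(2/3) = 100.2 K.
Q = 0, so ΔU = W_on_gas = nCᵥΔT with Cᵥ = R/(γ−1) = 12.47 J/(mol·K).
ΔU = 1.39 × 12.47 × (100.2 − 404) = -5265 J.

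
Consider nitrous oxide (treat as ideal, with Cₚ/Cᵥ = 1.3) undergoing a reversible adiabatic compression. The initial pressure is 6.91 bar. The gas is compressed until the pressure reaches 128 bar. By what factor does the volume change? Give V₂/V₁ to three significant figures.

From PV^γ = const, V₂/V₁ = (P₁/P₂)^(1/γ).
V₂/V₁ = (6.91/128)^(0.769) = 0.1059.

V₂/V₁ ≈ 0.106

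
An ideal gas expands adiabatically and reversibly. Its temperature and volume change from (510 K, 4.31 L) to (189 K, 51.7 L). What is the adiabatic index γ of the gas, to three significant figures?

TV^(γ−1) = const ⇒ γ − 1 = ln(T₂/T₁) / ln(V₁/V₂).
γ = 1 + ln(189/510) / ln(4.31/51.7) = 1.4.

γ ≈ 1.40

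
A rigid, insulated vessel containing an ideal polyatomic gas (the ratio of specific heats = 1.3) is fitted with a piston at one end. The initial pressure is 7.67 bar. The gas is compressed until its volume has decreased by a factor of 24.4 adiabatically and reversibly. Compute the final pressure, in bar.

Adiabatic: P₁V₁^γ = P₂V₂^γ ⇒ P₂ = P₁ (V₁/V₂)^γ.
P₂ = 7.67 × 24.4^(1.3) = 488 bar.

P₂ ≈ 488 bar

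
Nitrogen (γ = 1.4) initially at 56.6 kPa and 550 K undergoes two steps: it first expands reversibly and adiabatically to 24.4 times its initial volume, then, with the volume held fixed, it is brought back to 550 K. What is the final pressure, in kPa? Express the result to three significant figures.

Adiabatic step (PV^γ = const): P₂ = 56.6×(1/24.4)^(1.4) = 0.6464 kPa; T₂ = 550×(1/24.4)^(0.4) = 153.3 K.
Isochoric: P₃ = P₂(T₃/T₂) = 0.6464 × (550/153.3) = 2.32 kPa.

P₃ ≈ 2.32 kPa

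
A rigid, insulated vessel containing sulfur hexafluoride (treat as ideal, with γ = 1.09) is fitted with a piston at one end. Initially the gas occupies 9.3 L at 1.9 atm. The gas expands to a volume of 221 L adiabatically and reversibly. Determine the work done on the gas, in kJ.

P₂ = P₁(V₁/V₂)^γ = 1.9×(9.3/221)^(1.09) = 0.06012 atm.
For a reversible adiabat, W_by_gas = (P₁V₁ − P₂V₂)/(γ−1).
W_by = (192500×0.0093 − 6092×0.221) / (0.09) = 4935 J.
W_on_gas = −W_by = -4935 J.

W ≈ -4.94 kJ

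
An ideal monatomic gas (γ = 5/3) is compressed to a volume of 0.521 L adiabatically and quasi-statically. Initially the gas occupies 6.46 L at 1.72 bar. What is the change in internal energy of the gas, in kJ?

ΔU ≈ 7.26 kJ

P₂ = P₁(V₁/V₂)^γ = 1.72×(6.46/0.521)^(5/3) = 114.2 bar.
For a reversible adiabat, W_by_gas = (P₁V₁ − P₂V₂)/(γ−1).
W_by = (172000×0.00646 − 1.142×10^7×0.000521) / (2/3) = -7262 J.
Q = 0 ⇒ ΔU = −W_by = 7262 J.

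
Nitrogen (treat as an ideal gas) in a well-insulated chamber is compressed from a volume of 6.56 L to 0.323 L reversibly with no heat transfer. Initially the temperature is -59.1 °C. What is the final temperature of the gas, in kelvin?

Adiabatic: T₁V₁^(γ−1) = T₂V₂^(γ−1) ⇒ T₂ = T₁ (V₁/V₂)^(γ−1).
For a diatomic ideal gas γ = 7/5, so γ−1 = 2/5.
T₁ = -59.1 °C = 214 K.
T₂ = 214 × (6.56/0.323)^(2/5) = 713.8 K.

T₂ ≈ 714 K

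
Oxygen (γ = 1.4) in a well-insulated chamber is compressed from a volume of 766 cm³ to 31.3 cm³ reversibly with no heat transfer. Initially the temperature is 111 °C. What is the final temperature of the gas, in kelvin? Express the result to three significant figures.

T₂ ≈ 1380 K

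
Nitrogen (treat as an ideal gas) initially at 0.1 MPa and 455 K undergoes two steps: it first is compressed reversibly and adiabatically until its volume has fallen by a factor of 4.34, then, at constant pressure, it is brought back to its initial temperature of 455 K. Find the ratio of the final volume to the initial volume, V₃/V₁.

For a diatomic ideal gas γ = 7/5.
Adiabatic step: V₂/V₁ = 0.2304; T₂ = T₁·4.34^(2/5) = 818.5 K.
Isobaric step: V₃/V₂ = T₃/T₂ = 455/818.5.
V₃/V₁ = (V₂/V₁)(V₃/V₂) = 0.2304 × (455/818.5) = 0.1281.

V₃/V₁ ≈ 0.128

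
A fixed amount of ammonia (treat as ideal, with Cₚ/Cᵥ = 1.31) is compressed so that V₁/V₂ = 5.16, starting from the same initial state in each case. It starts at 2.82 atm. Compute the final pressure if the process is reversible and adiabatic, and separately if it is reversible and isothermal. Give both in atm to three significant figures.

adiabatic: 24.2 atm; isothermal: 14.6 atm

Isothermal: P₂ = P₁(V₁/V₂) = 2.82×5.16 = 14.55 atm.
Adiabatic: P₂ = P₁(V₁/V₂)^γ = 2.82×5.16^(1.31) = 24.2 atm.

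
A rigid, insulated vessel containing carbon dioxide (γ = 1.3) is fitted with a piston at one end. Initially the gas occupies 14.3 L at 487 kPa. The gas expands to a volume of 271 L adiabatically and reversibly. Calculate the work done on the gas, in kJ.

W ≈ -13.6 kJ

P₂ = P₁(V₁/V₂)^γ = 487×(14.3/271)^(1.3) = 10.63 kPa.
For a reversible adiabat, W_by_gas = (P₁V₁ − P₂V₂)/(γ−1).
W_by = (487000×0.0143 − 10630×0.271) / (0.3) = 13610 J.
W_on_gas = −W_by = -13610 J.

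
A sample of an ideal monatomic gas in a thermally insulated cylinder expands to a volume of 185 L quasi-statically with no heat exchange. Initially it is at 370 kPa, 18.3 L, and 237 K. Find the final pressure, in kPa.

P₂ ≈ 7.83 kPa

Adiabatic: P₁V₁^γ = P₂V₂^γ ⇒ P₂ = P₁ (V₁/V₂)^γ.
γ = 5/3 for a monatomic ideal gas.
P₂ = 370 × (18.3/185)^(5/3) = 7.828 kPa.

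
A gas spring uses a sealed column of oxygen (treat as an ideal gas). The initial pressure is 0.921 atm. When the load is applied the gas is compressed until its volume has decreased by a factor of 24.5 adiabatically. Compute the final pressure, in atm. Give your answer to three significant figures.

P₂ ≈ 81.1 atm

Adiabatic: P₁V₁^γ = P₂V₂^γ ⇒ P₂ = P₁ (V₁/V₂)^γ.
For a diatomic ideal gas γ = 7/5.
P₂ = 0.921 × 24.5^(7/5) = 81.11 atm.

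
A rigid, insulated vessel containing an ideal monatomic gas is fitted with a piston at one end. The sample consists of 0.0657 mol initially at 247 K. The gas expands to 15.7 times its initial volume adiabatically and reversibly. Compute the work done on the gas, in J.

W ≈ -170 J

For a reversible adiabat TV^(γ−1) is constant, so T₂ = T₁ (V₁/V₂)^(γ−1).
γ = 5/3 for a monatomic ideal gas, so γ−1 = 2/3.
T₂ = 247 × (1/15.7)^(2/3) = 39.39 K.
Q = 0, so ΔU = W_on_gas = nCᵥΔT with Cᵥ = R/(γ−1) = 12.47 J/(mol·K).
ΔU = 0.0657 × 12.47 × (39.39 − 247) = -170.1 J.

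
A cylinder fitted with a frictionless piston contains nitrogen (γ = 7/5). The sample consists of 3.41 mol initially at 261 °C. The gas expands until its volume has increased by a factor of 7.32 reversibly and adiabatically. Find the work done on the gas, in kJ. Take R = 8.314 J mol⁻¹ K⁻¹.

Adiabatic: T₁V₁^(γ−1) = T₂V₂^(γ−1) ⇒ T₂ = T₁ (V₁/V₂)^(γ−1).
T₁ = 261 °C = 534.1 K.
T₂ = 534.1 × (1/7.32)^(2/5) = 240.9 K.
Q = 0, so ΔU = W_on_gas = nCᵥΔT with Cᵥ = R/(γ−1) = 20.79 J/(mol·K).
ΔU = 3.41 × 20.79 × (240.9 − 534.1) = -20780 J.

W ≈ -20.8 kJ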